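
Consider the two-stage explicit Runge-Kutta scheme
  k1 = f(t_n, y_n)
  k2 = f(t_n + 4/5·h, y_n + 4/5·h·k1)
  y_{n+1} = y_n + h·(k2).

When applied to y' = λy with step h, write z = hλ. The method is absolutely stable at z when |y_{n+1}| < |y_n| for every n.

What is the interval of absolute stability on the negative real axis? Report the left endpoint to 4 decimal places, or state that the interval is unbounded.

With y'=λy (z=hλ):
  k1=λy_n ⇒ h·k1=z·y_n;  k2=λ(1+4/5z)y_n ⇒ h·k2=z(1+4/5z)y_n
  y_{n+1}/y_n = 1 + z(1+4/5z) = 1 + z + 4/5z²
  ⇒ R(z) = 1 + z + 4/5z².

Need |R(x)|<1, x<0.
x=-1.51: |R|=1.3141
R=1: x+4/5x²=0 ⇒ x=−5/4=-1.2500; min R=1−1/(4·4/5)=0.6875>−1
Confirm numerically:
  x=-0.980: |R|=0.78832 <1
  x=-0.977: |R|=0.78662 <1
  x=-0.888: |R|=0.74284 <1
  x=-1.789: |R|=1.77142 >1
  x=-1.774: |R|=1.74366 >1
  x=-1.347: |R|=1.10453 >1
So |R|<1 on (-1.2500, 0).

(-1.2500, 0).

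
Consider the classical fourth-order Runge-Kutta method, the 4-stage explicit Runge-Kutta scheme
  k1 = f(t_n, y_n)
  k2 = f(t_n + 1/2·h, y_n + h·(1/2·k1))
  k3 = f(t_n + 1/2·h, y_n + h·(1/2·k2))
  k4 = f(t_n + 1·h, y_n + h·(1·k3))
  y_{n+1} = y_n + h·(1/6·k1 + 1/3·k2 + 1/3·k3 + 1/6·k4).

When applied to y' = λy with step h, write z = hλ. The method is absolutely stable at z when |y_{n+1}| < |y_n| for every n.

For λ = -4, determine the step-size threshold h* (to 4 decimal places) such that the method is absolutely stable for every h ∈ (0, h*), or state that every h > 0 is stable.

(-2.7853,0); λ=-4 ⇒ h* = 0.6963.

On y'=λy, z=hλ:
  order 4, 4-stage ⇒ R(z)=1+z+z^2/2+z^3/6+z^4/24
  (e.g. R(-0.83)=0.43893, |R|=0.43893)

Solve |R(x)|<1 on ℝ⁻.
x=-0.83: |R|=0.4389
|R(-2.47)|=0.6198 |R(-2.35)|=0.5190 |R(-1.23)|=0.3117
Bisect:
  x_lo=-3.5384 |R|=2.8698  x_hi=-0.1593 |R|=0.8528
  mid=-1.84885 |R|=0.29382 →hi
  mid=-2.69364 |R|=0.87039 →hi
  mid=-3.11604 |R|=1.62444 →lo
  mid=-2.90484 |R|=1.19572 →lo
  mid=-2.79924 |R|=1.02124 →lo
  mid=-2.74644 |R|=0.94299 →hi
  mid=-2.77284 |R|=0.98139 →hi
  mid=-2.78604 |R|=1.00113 →lo
  ...
  [-2.78542,-2.78522] ⇒ x*=-2.7853
Stable set (-2.7853, 0).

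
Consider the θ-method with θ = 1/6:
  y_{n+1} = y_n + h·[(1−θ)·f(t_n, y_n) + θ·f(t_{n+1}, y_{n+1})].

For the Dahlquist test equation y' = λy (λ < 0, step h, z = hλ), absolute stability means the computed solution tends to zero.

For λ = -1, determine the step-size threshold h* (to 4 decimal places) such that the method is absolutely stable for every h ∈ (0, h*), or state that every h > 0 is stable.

(-3.0000,0); λ=-1 ⇒ h* = (3)/1 = 3.0000.

With y'=λy (z=hλ):
  y_{n+1} = y_n + z·[5/6·y_n + 1/6·y_{n+1}] ⇒ (1 − 1/6z)y_{n+1} = (1 + 5/6z)y_n
  Hence R(z) = (1 + 5/6z)/(1 − 1/6z).

Boundary: |R(x)|=1, x<0.
x=-1.63: |R|=0.2818
R=−1: 1+5/6x = −1+1/6x ⇒ -2/3x=2 ⇒ x=2/(-2/3)=-3.0000
Confirm numerically:
  x=-2.174: |R|=0.59579 <1
  x=-2.000: |R|=0.50000 <1
  x=-1.594: |R|=0.25942 <1
  x=-3.443: |R|=1.18765 >1
  x=-3.308: |R|=1.13236 >1
  x=-3.137: |R|=1.05998 >1
So |R|<1 on (-3.0000, 0).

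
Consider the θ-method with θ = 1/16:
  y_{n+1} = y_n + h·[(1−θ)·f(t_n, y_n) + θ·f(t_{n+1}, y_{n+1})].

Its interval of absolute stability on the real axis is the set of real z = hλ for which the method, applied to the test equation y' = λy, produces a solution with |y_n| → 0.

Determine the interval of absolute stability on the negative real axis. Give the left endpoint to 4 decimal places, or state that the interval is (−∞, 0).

(-2.2857, 0).

On y'=λy, z=hλ:
  y_{n+1} = y_n + z·[15/16·y_n + 1/16·y_{n+1}] ⇒ (1 − 1/16z)y_{n+1} = (1 + 15/16z)y_n
  so R(z) = (1 + 15/16z)/(1 − 1/16z).

Boundary: |R(x)|=1, x<0.
x=-0.37: |R|=0.6384
R=−1: 1+15/16x = −1+1/16x ⇒ -7/8x=2 ⇒ x=2/(-7/8)=-2.2857
Confirm numerically:
  x=-1.266: |R|=0.17317 <1
  x=-1.241: |R|=0.15167 <1
  x=-1.127: |R|=0.05284 <1
  x=-2.818: |R|=1.39600 >1
  x=-2.563: |R|=1.20913 >1
  x=-2.344: |R|=1.04448 >1
So |R|<1 on (-2.2857, 0).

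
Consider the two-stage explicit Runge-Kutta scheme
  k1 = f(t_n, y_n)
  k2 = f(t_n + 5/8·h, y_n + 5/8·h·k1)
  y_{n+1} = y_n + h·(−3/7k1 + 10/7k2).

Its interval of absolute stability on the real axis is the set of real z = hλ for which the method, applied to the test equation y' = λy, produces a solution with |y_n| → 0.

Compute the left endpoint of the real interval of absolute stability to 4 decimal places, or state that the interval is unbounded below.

With y'=λy (z=hλ):
  k1=λy_n ⇒ h·k1=z·y_n;  k2=λ(1+5/8z)y_n ⇒ h·k2=z(1+5/8z)y_n
  y_{n+1}/y_n = 1 − 3/7z + 10/7z(1+5/8z) = 1 + z + 25/28z²
  so R(z) = 1 + z + 25/28z².

Boundary: |R(x)|=1, x<0.
x=-1.67: |R|=1.8201
R=1: x+25/28x²=0 ⇒ x=−28/25=-1.1200; min R=1−1/(4·25/28)=0.7200>−1
Confirm numerically:
  x=-1.072: |R|=0.95406 <1
  x=-0.549: |R|=0.72011 <1
  x=-0.526: |R|=0.72103 <1
  x=-1.685: |R|=1.85002 >1
  x=-1.331: |R|=1.25075 >1
Interval (-1.1200, 0).

left endpoint -1.1200.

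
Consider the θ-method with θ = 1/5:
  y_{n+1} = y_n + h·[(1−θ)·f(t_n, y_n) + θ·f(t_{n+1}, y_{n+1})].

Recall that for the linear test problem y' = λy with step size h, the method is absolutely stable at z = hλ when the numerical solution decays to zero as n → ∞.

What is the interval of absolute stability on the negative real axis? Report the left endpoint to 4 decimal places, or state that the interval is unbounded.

(-3.3333, 0).

With y'=λy (z=hλ):
  y_{n+1} = y_n + z·[4/5·y_n + 1/5·y_{n+1}] ⇒ (1 − 1/5z)y_{n+1} = (1 + 4/5z)y_n
  Hence R(z) = (1 + 4/5z)/(1 − 1/5z).

Solve |R(x)|<1 on ℝ⁻.
x=-0.68: |R|=0.4014
R=−1: 1+4/5x = −1+1/5x ⇒ -3/5x=2 ⇒ x=2/(-3/5)=-3.3333
Confirm numerically:
  x=-3.068: |R|=0.90134 <1
  x=-2.736: |R|=0.76836 <1
  x=-1.569: |R|=0.19425 <1
  x=-3.903: |R|=1.19196 >1
  x=-3.763: |R|=1.14710 >1
  x=-3.574: |R|=1.08421 >1
Stable set (-3.3333, 0).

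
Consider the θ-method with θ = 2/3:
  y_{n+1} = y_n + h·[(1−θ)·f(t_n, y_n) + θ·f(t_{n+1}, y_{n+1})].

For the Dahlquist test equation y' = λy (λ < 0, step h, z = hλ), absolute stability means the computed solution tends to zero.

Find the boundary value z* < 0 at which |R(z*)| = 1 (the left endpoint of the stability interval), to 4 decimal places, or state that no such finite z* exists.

Set f=λy, z=hλ:
  y_{n+1} = y_n + z·[1/3·y_n + 2/3·y_{n+1}] ⇒ (1 − 2/3z)y_{n+1} = (1 + 1/3z)y_n
  so R(z) = (1 + 1/3z)/(1 − 2/3z).

Boundary: |R(x)|=1, x<0.
x=-1.67: |R|=0.2098
x=-2: |R|=0.1429
x=-10: |R|=0.3043
x=-100: |R|=0.4778
θ=2/3≥1/2 ⇒ |1+1/3x|<|1−2/3x| ∀x<0 ⇒ interval (−∞,0).

interval (−∞, 0).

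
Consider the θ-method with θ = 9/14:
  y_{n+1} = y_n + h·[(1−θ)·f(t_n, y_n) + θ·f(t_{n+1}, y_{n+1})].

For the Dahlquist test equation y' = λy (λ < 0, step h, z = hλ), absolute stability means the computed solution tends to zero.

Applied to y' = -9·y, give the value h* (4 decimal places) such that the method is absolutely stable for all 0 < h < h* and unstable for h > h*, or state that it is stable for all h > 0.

interval (−∞, 0). Any h>0 works for λ=-9.

Test eqn y'=λy, z=hλ:
  y_{n+1} = y_n + z·[5/14·y_n + 9/14·y_{n+1}] ⇒ (1 − 9/14z)y_{n+1} = (1 + 5/14z)y_n
  Hence R(z) = (1 + 5/14z)/(1 − 9/14z).

Need |R(x)|<1, x<0.
x=-0.82: |R|=0.4630
x=-2: |R|=0.1250
x=-10: |R|=0.3462
x=-100: |R|=0.5317
θ=9/14≥1/2 ⇒ |1+5/14x|<|1−9/14x| ∀x<0 ⇒ interval (−∞,0).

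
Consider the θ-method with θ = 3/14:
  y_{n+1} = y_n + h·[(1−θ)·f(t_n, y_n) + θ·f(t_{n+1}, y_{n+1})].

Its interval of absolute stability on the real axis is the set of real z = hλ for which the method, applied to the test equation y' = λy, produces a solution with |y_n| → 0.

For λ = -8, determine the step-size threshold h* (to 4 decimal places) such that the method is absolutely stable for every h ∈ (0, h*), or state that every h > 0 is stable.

(-3.5000,0); λ=-8 ⇒ h* = (7/2)/8 = 0.4375.

On y'=λy, z=hλ:
  y_{n+1} = y_n + z·[11/14·y_n + 3/14·y_{n+1}] ⇒ (1 − 3/14z)y_{n+1} = (1 + 11/14z)y_n
  so R(z) = (1 + 11/14z)/(1 − 3/14z).

Boundary: |R(x)|=1, x<0.
x=-0.93: |R|=0.2245
R=−1: 1+11/14x = −1+3/14x ⇒ -4/7x=2 ⇒ x=2/(-4/7)=-3.5000
Confirm numerically:
  x=-3.156: |R|=0.88273 <1
  x=-2.926: |R|=0.79840 <1
  x=-2.892: |R|=0.78550 <1
  x=-4.042: |R|=1.16596 >1
  x=-3.866: |R|=1.11438 >1
Interval (-3.5000, 0).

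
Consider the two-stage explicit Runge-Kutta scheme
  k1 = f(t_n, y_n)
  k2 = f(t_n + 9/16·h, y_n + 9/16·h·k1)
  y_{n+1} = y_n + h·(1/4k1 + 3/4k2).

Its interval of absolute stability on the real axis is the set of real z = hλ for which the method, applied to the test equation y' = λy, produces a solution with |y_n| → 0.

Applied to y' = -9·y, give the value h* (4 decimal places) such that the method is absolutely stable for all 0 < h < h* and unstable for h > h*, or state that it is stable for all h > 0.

(-2.3704,0); λ=-9 ⇒ h* = (64/27)/9 = 0.2634.

Set f=λy, z=hλ:
  k1=λy_n ⇒ h·k1=z·y_n;  k2=λ(1+9/16z)y_n ⇒ h·k2=z(1+9/16z)y_n
  y_{n+1}/y_n = 1 + 1/4z + 3/4z(1+9/16z) = 1 + z + 27/64z²
  Hence R(z) = 1 + z + 27/64z².

Boundary: |R(x)|=1, x<0.
x=-1.08: |R|=0.4121
R=1: x+27/64x²=0 ⇒ x=−64/27=-2.3704; min R=1−1/(4·27/64)=0.4074>−1
Confirm numerically:
  x=-1.879: |R|=0.61049 <1
  x=-1.170: |R|=0.40750 <1
  x=-1.031: |R|=0.41744 <1
  x=-2.762: |R|=1.45633 >1
  x=-2.676: |R|=1.34504 >1
Stable set (-2.3704, 0).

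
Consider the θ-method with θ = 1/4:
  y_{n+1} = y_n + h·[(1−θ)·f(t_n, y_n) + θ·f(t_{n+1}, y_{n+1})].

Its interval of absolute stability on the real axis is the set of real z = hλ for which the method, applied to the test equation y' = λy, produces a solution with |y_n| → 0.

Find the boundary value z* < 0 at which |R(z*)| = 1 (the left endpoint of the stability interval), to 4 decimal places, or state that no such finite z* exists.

z* = -4.0000.

Set f=λy, z=hλ:
  y_{n+1} = y_n + z·[3/4·y_n + 1/4·y_{n+1}] ⇒ (1 − 1/4z)y_{n+1} = (1 + 3/4z)y_n
  ⇒ R(z) = (1 + 3/4z)/(1 − 1/4z).

Boundary: |R(x)|=1, x<0.
x=-1.34: |R|=0.0037
R=−1: 1+3/4x = −1+1/4x ⇒ -1/2x=2 ⇒ x=2/(-1/2)=-4.0000
Confirm numerically:
  x=-3.849: |R|=0.96152 <1
  x=-3.000: |R|=0.71429 <1
  x=-2.733: |R|=0.62364 <1
  x=-4.415: |R|=1.09863 >1
  x=-4.343: |R|=1.08222 >1
  x=-4.126: |R|=1.03101 >1
So |R|<1 on (-4.0000, 0).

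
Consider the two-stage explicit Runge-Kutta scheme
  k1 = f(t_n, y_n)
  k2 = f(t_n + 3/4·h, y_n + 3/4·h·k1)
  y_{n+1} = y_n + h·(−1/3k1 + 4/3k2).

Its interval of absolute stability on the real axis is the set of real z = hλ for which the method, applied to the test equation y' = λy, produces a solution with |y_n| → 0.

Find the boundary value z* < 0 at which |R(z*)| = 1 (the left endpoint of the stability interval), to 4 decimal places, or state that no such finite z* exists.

With y'=λy (z=hλ):
  k1=λy_n ⇒ h·k1=z·y_n;  k2=λ(1+3/4z)y_n ⇒ h·k2=z(1+3/4z)y_n
  y_{n+1}/y_n = 1 − 1/3z + 4/3z(1+3/4z) = 1 + z + z²
  Hence R(z) = 1 + z + z².

Find x<0 with |R(x)|<1.
x=-0.6: |R|=0.7600
R=1: x+1x²=0 ⇒ x=−1=-1.0000; min R=1−1/(4·1)=0.7500>−1
Confirm numerically:
  x=-0.911: |R|=0.91892 <1
  x=-0.870: |R|=0.88690 <1
  x=-0.487: |R|=0.75017 <1
  x=-0.457: |R|=0.75185 <1
  x=-1.491: |R|=1.73208 >1
  x=-1.385: |R|=1.53323 >1
Stable set (-1.0000, 0).

z* = -1.0000.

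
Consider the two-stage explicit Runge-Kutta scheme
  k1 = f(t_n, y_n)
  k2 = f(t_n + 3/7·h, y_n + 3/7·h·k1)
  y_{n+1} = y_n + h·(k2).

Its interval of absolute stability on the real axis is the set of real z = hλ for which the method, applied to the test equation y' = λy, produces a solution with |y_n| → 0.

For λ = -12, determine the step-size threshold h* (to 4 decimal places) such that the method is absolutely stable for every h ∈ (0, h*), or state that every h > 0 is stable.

Test eqn y'=λy, z=hλ:
  k1=λy_n ⇒ h·k1=z·y_n;  k2=λ(1+3/7z)y_n ⇒ h·k2=z(1+3/7z)y_n
  y_{n+1}/y_n = 1 + z(1+3/7z) = 1 + z + 3/7z²
  ⇒ R(z) = 1 + z + 3/7z².

Boundary: |R(x)|=1, x<0.
x=-0.86: |R|=0.4570
R=1: x+3/7x²=0 ⇒ x=−7/3=-2.3333; min R=1−1/(4·3/7)=0.4167>−1
Confirm numerically:
  x=-1.866: |R|=0.62627 <1
  x=-1.692: |R|=0.53494 <1
  x=-1.641: |R|=0.51309 <1
  x=-1.020: |R|=0.42589 <1
  x=-2.826: |R|=1.59669 >1
  x=-2.598: |R|=1.29469 >1
Stable set (-2.3333, 0).

(-2.3333,0); λ=-12 ⇒ h* = (7/3)/12 = 0.1944.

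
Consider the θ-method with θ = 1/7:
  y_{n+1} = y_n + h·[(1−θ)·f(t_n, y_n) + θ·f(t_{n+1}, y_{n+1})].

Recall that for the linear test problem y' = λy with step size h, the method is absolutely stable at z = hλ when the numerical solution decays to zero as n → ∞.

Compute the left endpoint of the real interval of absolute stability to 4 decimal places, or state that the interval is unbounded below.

left endpoint -2.8000.

Test eqn y'=λy, z=hλ:
  y_{n+1} = y_n + z·[6/7·y_n + 1/7·y_{n+1}] ⇒ (1 − 1/7z)y_{n+1} = (1 + 6/7z)y_n
  so R(z) = (1 + 6/7z)/(1 − 1/7z).

Boundary: |R(x)|=1, x<0.
x=-1.67: |R|=0.3483
R=−1: 1+6/7x = −1+1/7x ⇒ -5/7x=2 ⇒ x=2/(-5/7)=-2.8000
Confirm numerically:
  x=-2.117: |R|=0.62543 <1
  x=-2.010: |R|=0.56160 <1
  x=-1.667: |R|=0.34637 <1
  x=-1.416: |R|=0.17776 <1
  x=-3.155: |R|=1.17479 >1
  x=-2.953: |R|=1.07686 >1
  x=-2.929: |R|=1.06496 >1
Interval (-2.8000, 0).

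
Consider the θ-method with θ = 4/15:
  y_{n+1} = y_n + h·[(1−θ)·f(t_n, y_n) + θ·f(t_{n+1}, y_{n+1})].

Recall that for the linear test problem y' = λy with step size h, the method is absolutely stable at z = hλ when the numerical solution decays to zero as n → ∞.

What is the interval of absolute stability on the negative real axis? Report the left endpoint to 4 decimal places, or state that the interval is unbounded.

(-4.2857, 0).

Test eqn y'=λy, z=hλ:
  y_{n+1} = y_n + z·[11/15·y_n + 4/15·y_{n+1}] ⇒ (1 − 4/15z)y_{n+1} = (1 + 11/15z)y_n
  so R(z) = (1 + 11/15z)/(1 − 4/15z).

Boundary: |R(x)|=1, x<0.
x=-0.8: |R|=0.3407
R=−1: 1+11/15x = −1+4/15x ⇒ -7/15x=2 ⇒ x=2/(-7/15)=-4.2857
Confirm numerically:
  x=-3.386: |R|=0.77936 <1
  x=-3.284: |R|=0.75078 <1
  x=-2.856: |R|=0.62125 <1
  x=-4.871: |R|=1.11881 >1
  x=-4.677: |R|=1.08126 >1
Stable set (-4.2857, 0).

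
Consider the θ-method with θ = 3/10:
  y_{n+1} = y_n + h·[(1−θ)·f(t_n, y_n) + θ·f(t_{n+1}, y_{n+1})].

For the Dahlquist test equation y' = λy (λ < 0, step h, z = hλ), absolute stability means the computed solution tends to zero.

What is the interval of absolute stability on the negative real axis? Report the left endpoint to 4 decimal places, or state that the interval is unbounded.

z∈(-5.0000,0).

Test eqn y'=λy, z=hλ:
  y_{n+1} = y_n + z·[7/10·y_n + 3/10·y_{n+1}] ⇒ (1 − 3/10z)y_{n+1} = (1 + 7/10z)y_n
  R(z) = (1 + 7/10z)/(1 − 3/10z).

Find x<0 with |R(x)|<1.
x=-0.52: |R|=0.5502
R=−1: 1+7/10x = −1+3/10x ⇒ -2/5x=2 ⇒ x=2/(-2/5)=-5.0000
Confirm numerically:
  x=-4.653: |R|=0.94207 <1
  x=-4.564: |R|=0.92639 <1
  x=-4.508: |R|=0.91634 <1
  x=-4.122: |R|=0.84298 <1
  x=-5.208: |R|=1.03247 >1
  x=-5.103: |R|=1.01628 >1
  x=-5.050: |R|=1.00795 >1
Interval (-5.0000, 0).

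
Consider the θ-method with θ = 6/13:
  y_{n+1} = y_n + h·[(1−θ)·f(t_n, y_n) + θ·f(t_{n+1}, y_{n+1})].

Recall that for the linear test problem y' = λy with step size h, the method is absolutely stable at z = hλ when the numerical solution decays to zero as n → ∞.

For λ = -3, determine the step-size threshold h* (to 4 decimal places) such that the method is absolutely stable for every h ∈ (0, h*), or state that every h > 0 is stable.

(-26.0000,0); λ=-3 ⇒ h* = (26)/3 = 8.6667.

With y'=λy (z=hλ):
  y_{n+1} = y_n + z·[7/13·y_n + 6/13·y_{n+1}] ⇒ (1 − 6/13z)y_{n+1} = (1 + 7/13z)y_n
  Hence R(z) = (1 + 7/13z)/(1 − 6/13z).

Find x<0 with |R(x)|<1.
x=-1.67: |R|=0.0569
R=−1: 1+7/13x = −1+6/13x ⇒ -1/13x=2 ⇒ x=2/(-1/13)=-26.0000
Confirm numerically:
  x=-23.295: |R|=0.98229 <1
  x=-16.983: |R|=0.92152 <1
  x=-15.252: |R|=0.89716 <1
  x=-26.465: |R|=1.00271 >1
  x=-26.193: |R|=1.00113 >1
  x=-26.044: |R|=1.00026 >1
Interval (-26.0000, 0).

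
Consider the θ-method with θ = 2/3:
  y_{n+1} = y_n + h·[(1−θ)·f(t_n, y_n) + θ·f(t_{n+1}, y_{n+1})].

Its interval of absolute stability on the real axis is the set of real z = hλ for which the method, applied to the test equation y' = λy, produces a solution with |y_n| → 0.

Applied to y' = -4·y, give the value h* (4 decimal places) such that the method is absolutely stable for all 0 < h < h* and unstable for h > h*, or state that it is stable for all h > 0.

Set f=λy, z=hλ:
  y_{n+1} = y_n + z·[1/3·y_n + 2/3·y_{n+1}] ⇒ (1 − 2/3z)y_{n+1} = (1 + 1/3z)y_n
  ⇒ R(z) = (1 + 1/3z)/(1 − 2/3z).

Solve |R(x)|<1 on ℝ⁻.
x=-0.81: |R|=0.4740
x=-2: |R|=0.1429
x=-10: |R|=0.3043
x=-100: |R|=0.4778
θ=2/3≥1/2 ⇒ |1+1/3x|<|1−2/3x| ∀x<0 ⇒ stable on all of ℝ⁻.

unbounded; (−∞, 0). Any h>0 works for λ=-4.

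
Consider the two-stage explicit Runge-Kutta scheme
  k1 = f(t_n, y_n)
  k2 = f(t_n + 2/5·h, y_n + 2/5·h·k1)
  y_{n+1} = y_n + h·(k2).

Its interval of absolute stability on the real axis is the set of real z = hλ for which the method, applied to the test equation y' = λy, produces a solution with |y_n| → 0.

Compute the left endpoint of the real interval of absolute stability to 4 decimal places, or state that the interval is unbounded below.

z* = -2.5000.

On y'=λy, z=hλ:
  k1=λy_n ⇒ h·k1=z·y_n;  k2=λ(1+2/5z)y_n ⇒ h·k2=z(1+2/5z)y_n
  y_{n+1}/y_n = 1 + z(1+2/5z) = 1 + z + 2/5z²
  R(z) = 1 + z + 2/5z².

Boundary: |R(x)|=1, x<0.
x=-1.73: |R|=0.4672
R=1: x+2/5x²=0 ⇒ x=−5/2=-2.5000; min R=1−1/(4·2/5)=0.3750>−1
Confirm numerically:
  x=-2.466: |R|=0.96646 <1
  x=-2.385: |R|=0.89029 <1
  x=-2.234: |R|=0.76230 <1
  x=-2.672: |R|=1.18383 >1
  x=-2.530: |R|=1.03036 >1
Stable set (-2.5000, 0).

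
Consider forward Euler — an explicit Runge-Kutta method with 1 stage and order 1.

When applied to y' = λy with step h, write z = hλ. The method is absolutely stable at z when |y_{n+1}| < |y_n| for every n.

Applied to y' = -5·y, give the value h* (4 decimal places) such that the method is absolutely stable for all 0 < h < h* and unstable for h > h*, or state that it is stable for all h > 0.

Test eqn y'=λy, z=hλ:
  order 1, 1-stage ⇒ R(z)=1+z
  (e.g. R(-0.35)=0.65000, |R|=0.65000)

Need |R(x)|<1, x<0.
x=-0.35: |R|=0.6500
|R(-1.59)|=0.5900 |R(-0.73)|=0.2700 |R(-0.62)|=0.3800
Bisect:
  x_lo=-2.4441 |R|=1.4441  x_hi=-0.3836 |R|=0.6164
  mid=-1.41385 |R|=0.41385 →hi
  mid=-1.92898 |R|=0.92898 →hi
  mid=-2.18654 |R|=1.18654 →lo
  mid=-2.05776 |R|=1.05776 →lo
  mid=-1.99337 |R|=0.99337 →hi
  mid=-2.02556 |R|=1.02556 →lo
  mid=-2.00947 |R|=1.00947 →lo
  mid=-2.00142 |R|=1.00142 →lo
  ...
  [-2.00003,-1.99991] ⇒ x*=-2.0000
So |R|<1 on (-2.0000, 0).

(-2.0000,0); λ=-5 ⇒ h* = 0.4000.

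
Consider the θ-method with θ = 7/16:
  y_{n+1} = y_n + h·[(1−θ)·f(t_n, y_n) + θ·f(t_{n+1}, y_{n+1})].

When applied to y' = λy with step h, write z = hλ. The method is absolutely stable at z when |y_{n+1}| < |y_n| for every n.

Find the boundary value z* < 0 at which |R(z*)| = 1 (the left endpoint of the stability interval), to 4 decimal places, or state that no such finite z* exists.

z* = -16.0000.

With y'=λy (z=hλ):
  y_{n+1} = y_n + z·[9/16·y_n + 7/16·y_{n+1}] ⇒ (1 − 7/16z)y_{n+1} = (1 + 9/16z)y_n
  Hence R(z) = (1 + 9/16z)/(1 − 7/16z).

Find x<0 with |R(x)|<1.
x=-1.24: |R|=0.1961
R=−1: 1+9/16x = −1+7/16x ⇒ -1/8x=2 ⇒ x=2/(-1/8)=-16.0000
Confirm numerically:
  x=-11.250: |R|=0.89974 <1
  x=-11.208: |R|=0.89853 <1
  x=-10.064: |R|=0.86267 <1
  x=-16.186: |R|=1.00288 >1
  x=-16.142: |R|=1.00220 >1
Stable set (-16.0000, 0).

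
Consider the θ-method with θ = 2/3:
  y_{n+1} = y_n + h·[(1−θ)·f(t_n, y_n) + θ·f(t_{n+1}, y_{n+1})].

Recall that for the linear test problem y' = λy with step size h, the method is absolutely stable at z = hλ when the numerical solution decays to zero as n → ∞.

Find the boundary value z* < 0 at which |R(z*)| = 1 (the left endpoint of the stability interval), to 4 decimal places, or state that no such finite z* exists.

With y'=λy (z=hλ):
  y_{n+1} = y_n + z·[1/3·y_n + 2/3·y_{n+1}] ⇒ (1 − 2/3z)y_{n+1} = (1 + 1/3z)y_n
  R(z) = (1 + 1/3z)/(1 − 2/3z).

Boundary: |R(x)|=1, x<0.
x=-1.25: |R|=0.3182
x=-2: |R|=0.1429
x=-10: |R|=0.3043
x=-100: |R|=0.4778
θ=2/3≥1/2 ⇒ |1+1/3x|<|1−2/3x| ∀x<0 ⇒ stable on all of ℝ⁻.

(−∞, 0) — no finite endpoint.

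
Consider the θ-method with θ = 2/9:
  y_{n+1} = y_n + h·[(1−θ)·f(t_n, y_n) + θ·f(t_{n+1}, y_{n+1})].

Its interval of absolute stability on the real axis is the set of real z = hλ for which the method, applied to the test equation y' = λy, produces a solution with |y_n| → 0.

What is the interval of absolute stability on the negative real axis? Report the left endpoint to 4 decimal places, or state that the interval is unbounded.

Set f=λy, z=hλ:
  y_{n+1} = y_n + z·[7/9·y_n + 2/9·y_{n+1}] ⇒ (1 − 2/9z)y_{n+1} = (1 + 7/9z)y_n
  ⇒ R(z) = (1 + 7/9z)/(1 − 2/9z).

Boundary: |R(x)|=1, x<0.
x=-1.48: |R|=0.1137
R=−1: 1+7/9x = −1+2/9x ⇒ -5/9x=2 ⇒ x=2/(-5/9)=-3.6000
Confirm numerically:
  x=-3.349: |R|=0.92005 <1
  x=-3.099: |R|=0.83518 <1
  x=-4.141: |R|=1.15652 >1
  x=-3.969: |R|=1.10893 >1
  x=-3.866: |R|=1.07949 >1
Interval (-3.6000, 0).

(-3.6000, 0).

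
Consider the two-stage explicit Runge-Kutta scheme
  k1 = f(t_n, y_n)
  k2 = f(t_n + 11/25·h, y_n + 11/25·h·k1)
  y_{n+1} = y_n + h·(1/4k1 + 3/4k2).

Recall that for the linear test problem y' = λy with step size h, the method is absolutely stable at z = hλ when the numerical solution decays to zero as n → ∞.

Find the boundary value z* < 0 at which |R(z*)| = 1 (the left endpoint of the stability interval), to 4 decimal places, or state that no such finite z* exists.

With y'=λy (z=hλ):
  k1=λy_n ⇒ h·k1=z·y_n;  k2=λ(1+11/25z)y_n ⇒ h·k2=z(1+11/25z)y_n
  y_{n+1}/y_n = 1 + 1/4z + 3/4z(1+11/25z) = 1 + z + 33/100z²
  ⇒ R(z) = 1 + z + 33/100z².

Solve |R(x)|<1 on ℝ⁻.
x=-1.69: |R|=0.2525
R=1: x+33/100x²=0 ⇒ x=−100/33=-3.0303; min R=1−1/(4·33/100)=0.2424>−1
Confirm numerically:
  x=-2.475: |R|=0.54646 <1
  x=-1.939: |R|=0.30171 <1
  x=-1.607: |R|=0.24521 <1
  x=-3.320: |R|=1.31739 >1
  x=-3.186: |R|=1.16370 >1
So |R|<1 on (-3.0303, 0).

z* = -3.0303.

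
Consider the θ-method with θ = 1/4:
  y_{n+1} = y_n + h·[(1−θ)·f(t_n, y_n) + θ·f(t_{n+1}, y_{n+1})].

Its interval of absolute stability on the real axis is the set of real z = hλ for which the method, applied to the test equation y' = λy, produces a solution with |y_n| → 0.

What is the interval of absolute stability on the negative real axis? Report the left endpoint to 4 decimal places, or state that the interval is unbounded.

Set f=λy, z=hλ:
  y_{n+1} = y_n + z·[3/4·y_n + 1/4·y_{n+1}] ⇒ (1 − 1/4z)y_{n+1} = (1 + 3/4z)y_n
  R(z) = (1 + 3/4z)/(1 − 1/4z).

Solve |R(x)|<1 on ℝ⁻.
x=-1.04: |R|=0.1746
R=−1: 1+3/4x = −1+1/4x ⇒ -1/2x=2 ⇒ x=2/(-1/2)=-4.0000
Confirm numerically:
  x=-3.555: |R|=0.88220 <1
  x=-3.165: |R|=0.76692 <1
  x=-2.404: |R|=0.50156 <1
  x=-4.412: |R|=1.09796 >1
  x=-4.269: |R|=1.06506 >1
Stable set (-4.0000, 0).

z∈(-4.0000,0).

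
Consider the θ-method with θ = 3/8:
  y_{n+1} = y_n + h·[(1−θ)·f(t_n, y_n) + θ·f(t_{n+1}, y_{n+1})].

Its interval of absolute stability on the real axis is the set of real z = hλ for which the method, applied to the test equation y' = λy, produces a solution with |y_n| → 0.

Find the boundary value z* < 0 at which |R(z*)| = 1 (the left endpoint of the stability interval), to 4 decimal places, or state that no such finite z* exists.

Test eqn y'=λy, z=hλ:
  y_{n+1} = y_n + z·[5/8·y_n + 3/8·y_{n+1}] ⇒ (1 − 3/8z)y_{n+1} = (1 + 5/8z)y_n
  Hence R(z) = (1 + 5/8z)/(1 − 3/8z).

Find x<0 with |R(x)|<1.
x=-1.59: |R|=0.0039
R=−1: 1+5/8x = −1+3/8x ⇒ -1/4x=2 ⇒ x=2/(-1/4)=-8.0000
Confirm numerically:
  x=-7.749: |R|=0.98393 <1
  x=-6.884: |R|=0.92210 <1
  x=-6.391: |R|=0.88157 <1
  x=-4.351: |R|=0.65335 <1
  x=-8.569: |R|=1.03376 >1
  x=-8.555: |R|=1.03297 >1
  x=-8.054: |R|=1.00336 >1
Interval (-8.0000, 0).

left endpoint -8.0000.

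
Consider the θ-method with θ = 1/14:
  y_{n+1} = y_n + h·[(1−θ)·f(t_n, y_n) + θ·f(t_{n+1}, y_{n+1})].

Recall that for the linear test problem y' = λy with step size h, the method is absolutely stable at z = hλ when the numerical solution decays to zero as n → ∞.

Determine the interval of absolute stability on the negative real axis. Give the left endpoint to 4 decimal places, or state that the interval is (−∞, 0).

z∈(-2.3333,0).

On y'=λy, z=hλ:
  y_{n+1} = y_n + z·[13/14·y_n + 1/14·y_{n+1}] ⇒ (1 − 1/14z)y_{n+1} = (1 + 13/14z)y_n
  Hence R(z) = (1 + 13/14z)/(1 − 1/14z).

Boundary: |R(x)|=1, x<0.
x=-1.11: |R|=0.0285
R=−1: 1+13/14x = −1+1/14x ⇒ -6/7x=2 ⇒ x=2/(-6/7)=-2.3333
Confirm numerically:
  x=-2.226: |R|=0.92062 <1
  x=-2.150: |R|=0.86378 <1
  x=-1.775: |R|=0.57528 <1
  x=-2.819: |R|=1.34651 >1
  x=-2.727: |R|=1.28242 >1
Stable set (-2.3333, 0).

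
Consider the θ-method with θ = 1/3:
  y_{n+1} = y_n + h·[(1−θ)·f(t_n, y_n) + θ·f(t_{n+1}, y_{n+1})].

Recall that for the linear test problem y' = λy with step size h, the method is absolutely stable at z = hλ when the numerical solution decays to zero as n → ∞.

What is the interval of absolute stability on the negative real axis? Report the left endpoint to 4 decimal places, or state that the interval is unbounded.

z∈(-6.0000,0).

On y'=λy, z=hλ:
  y_{n+1} = y_n + z·[2/3·y_n + 1/3·y_{n+1}] ⇒ (1 − 1/3z)y_{n+1} = (1 + 2/3z)y_n
  ⇒ R(z) = (1 + 2/3z)/(1 − 1/3z).

Boundary: |R(x)|=1, x<0.
x=-1.17: |R|=0.1583
R=−1: 1+2/3x = −1+1/3x ⇒ -1/3x=2 ⇒ x=2/(-1/3)=-6.0000
Confirm numerically:
  x=-5.805: |R|=0.97785 <1
  x=-5.403: |R|=0.92895 <1
  x=-4.452: |R|=0.79227 <1
  x=-4.049: |R|=0.72322 <1
  x=-6.534: |R|=1.05601 >1
  x=-6.440: |R|=1.04661 >1
Stable set (-6.0000, 0).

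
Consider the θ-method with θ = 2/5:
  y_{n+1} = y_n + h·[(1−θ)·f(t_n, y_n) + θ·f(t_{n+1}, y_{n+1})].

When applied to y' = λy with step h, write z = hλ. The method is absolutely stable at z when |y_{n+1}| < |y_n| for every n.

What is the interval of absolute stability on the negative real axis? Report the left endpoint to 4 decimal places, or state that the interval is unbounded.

With y'=λy (z=hλ):
  y_{n+1} = y_n + z·[3/5·y_n + 2/5·y_{n+1}] ⇒ (1 − 2/5z)y_{n+1} = (1 + 3/5z)y_n
  so R(z) = (1 + 3/5z)/(1 − 2/5z).

Boundary: |R(x)|=1, x<0.
x=-1.37: |R|=0.1150
R=−1: 1+3/5x = −1+2/5x ⇒ -1/5x=2 ⇒ x=2/(-1/5)=-10.0000
Confirm numerically:
  x=-9.573: |R|=0.98232 <1
  x=-9.359: |R|=0.97297 <1
  x=-6.405: |R|=0.79815 <1
  x=-4.220: |R|=0.56994 <1
  x=-10.199: |R|=1.00784 >1
  x=-10.118: |R|=1.00468 >1
Interval (-10.0000, 0).

z∈(-10.0000,0).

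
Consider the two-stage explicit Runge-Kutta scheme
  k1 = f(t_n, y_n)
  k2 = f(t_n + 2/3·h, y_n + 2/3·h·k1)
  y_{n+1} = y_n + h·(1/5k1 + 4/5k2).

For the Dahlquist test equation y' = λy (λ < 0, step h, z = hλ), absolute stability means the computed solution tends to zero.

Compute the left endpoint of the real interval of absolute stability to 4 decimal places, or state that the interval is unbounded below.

Set f=λy, z=hλ:
  k1=λy_n ⇒ h·k1=z·y_n;  k2=λ(1+2/3z)y_n ⇒ h·k2=z(1+2/3z)y_n
  y_{n+1}/y_n = 1 + 1/5z + 4/5z(1+2/3z) = 1 + z + 8/15z²
  R(z) = 1 + z + 8/15z².

Boundary: |R(x)|=1, x<0.
x=-1.36: |R|=0.6265
R=1: x+8/15x²=0 ⇒ x=−15/8=-1.8750; min R=1−1/(4·8/15)=0.5312>−1
Confirm numerically:
  x=-1.641: |R|=0.79520 <1
  x=-1.533: |R|=0.72038 <1
  x=-1.046: |R|=0.53753 <1
  x=-0.828: |R|=0.53764 <1
  x=-2.355: |R|=1.60288 >1
  x=-1.905: |R|=1.03048 >1
So |R|<1 on (-1.8750, 0).

z* = -1.8750.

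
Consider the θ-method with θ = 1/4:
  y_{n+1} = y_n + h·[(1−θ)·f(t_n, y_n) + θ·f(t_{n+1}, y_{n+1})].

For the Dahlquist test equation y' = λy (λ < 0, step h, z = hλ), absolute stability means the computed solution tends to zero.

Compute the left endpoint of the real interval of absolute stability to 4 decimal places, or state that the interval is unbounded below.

Test eqn y'=λy, z=hλ:
  y_{n+1} = y_n + z·[3/4·y_n + 1/4·y_{n+1}] ⇒ (1 − 1/4z)y_{n+1} = (1 + 3/4z)y_n
  R(z) = (1 + 3/4z)/(1 − 1/4z).

Solve |R(x)|<1 on ℝ⁻.
x=-1.41: |R|=0.0425
R=−1: 1+3/4x = −1+1/4x ⇒ -1/2x=2 ⇒ x=2/(-1/2)=-4.0000
Confirm numerically:
  x=-3.651: |R|=0.90877 <1
  x=-3.135: |R|=0.75753 <1
  x=-3.086: |R|=0.74203 <1
  x=-2.861: |R|=0.66798 <1
  x=-4.444: |R|=1.10516 >1
  x=-4.333: |R|=1.07992 >1
  x=-4.311: |R|=1.07484 >1
Stable set (-4.0000, 0).

z* = -4.0000.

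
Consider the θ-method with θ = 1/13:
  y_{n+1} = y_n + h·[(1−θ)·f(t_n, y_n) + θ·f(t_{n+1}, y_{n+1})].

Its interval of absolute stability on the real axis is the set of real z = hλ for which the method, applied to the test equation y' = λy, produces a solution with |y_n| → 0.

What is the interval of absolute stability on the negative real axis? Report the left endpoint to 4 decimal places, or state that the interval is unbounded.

z∈(-2.3636,0).

Test eqn y'=λy, z=hλ:
  y_{n+1} = y_n + z·[12/13·y_n + 1/13·y_{n+1}] ⇒ (1 − 1/13z)y_{n+1} = (1 + 12/13z)y_n
  Hence R(z) = (1 + 12/13z)/(1 − 1/13z).

Find x<0 with |R(x)|<1.
x=-0.98: |R|=0.0887
R=−1: 1+12/13x = −1+1/13x ⇒ -11/13x=2 ⇒ x=2/(-11/13)=-2.3636
Confirm numerically:
  x=-2.067: |R|=0.78343 <1
  x=-1.662: |R|=0.47361 <1
  x=-1.232: |R|=0.12535 <1
  x=-2.875: |R|=1.35433 >1
  x=-2.557: |R|=1.13672 >1
  x=-2.555: |R|=1.13533 >1
So |R|<1 on (-2.3636, 0).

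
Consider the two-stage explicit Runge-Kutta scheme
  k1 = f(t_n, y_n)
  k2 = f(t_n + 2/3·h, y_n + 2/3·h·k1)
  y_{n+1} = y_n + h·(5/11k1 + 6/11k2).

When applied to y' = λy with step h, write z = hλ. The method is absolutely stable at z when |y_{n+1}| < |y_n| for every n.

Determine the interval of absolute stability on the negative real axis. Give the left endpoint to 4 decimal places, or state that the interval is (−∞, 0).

With y'=λy (z=hλ):
  k1=λy_n ⇒ h·k1=z·y_n;  k2=λ(1+2/3z)y_n ⇒ h·k2=z(1+2/3z)y_n
  y_{n+1}/y_n = 1 + 5/11z + 6/11z(1+2/3z) = 1 + z + 4/11z²
  Hence R(z) = 1 + z + 4/11z².

Boundary: |R(x)|=1, x<0.
x=-0.93: |R|=0.3845
R=1: x+4/11x²=0 ⇒ x=−11/4=-2.7500; min R=1−1/(4·4/11)=0.3125>−1
Confirm numerically:
  x=-2.561: |R|=0.82399 <1
  x=-2.041: |R|=0.47379 <1
  x=-1.245: |R|=0.31865 <1
  x=-3.127: |R|=1.42868 >1
  x=-2.972: |R|=1.23992 >1
  x=-2.890: |R|=1.14713 >1
Interval (-2.7500, 0).

z∈(-2.7500,0).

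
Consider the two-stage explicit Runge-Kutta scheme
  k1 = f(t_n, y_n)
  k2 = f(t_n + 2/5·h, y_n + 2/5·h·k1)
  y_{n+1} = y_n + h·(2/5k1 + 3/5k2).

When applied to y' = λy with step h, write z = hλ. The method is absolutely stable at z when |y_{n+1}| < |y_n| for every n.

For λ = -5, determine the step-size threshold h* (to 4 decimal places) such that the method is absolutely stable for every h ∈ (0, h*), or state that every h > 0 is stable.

With y'=λy (z=hλ):
  k1=λy_n ⇒ h·k1=z·y_n;  k2=λ(1+2/5z)y_n ⇒ h·k2=z(1+2/5z)y_n
  y_{n+1}/y_n = 1 + 2/5z + 3/5z(1+2/5z) = 1 + z + 6/25z²
  so R(z) = 1 + z + 6/25z².

Boundary: |R(x)|=1, x<0.
x=-1.33: |R|=0.0945
R=1: x+6/25x²=0 ⇒ x=−25/6=-4.1667; min R=1−1/(4·6/25)=-0.0417>−1
Confirm numerically:
  x=-3.012: |R|=0.16531 <1
  x=-2.851: |R|=0.09977 <1
  x=-2.765: |R|=0.06985 <1
  x=-4.639: |R|=1.52588 >1
  x=-4.499: |R|=1.35884 >1
Stable set (-4.1667, 0).

(-4.1667,0); λ=-5 ⇒ h* = (25/6)/5 = 0.8333.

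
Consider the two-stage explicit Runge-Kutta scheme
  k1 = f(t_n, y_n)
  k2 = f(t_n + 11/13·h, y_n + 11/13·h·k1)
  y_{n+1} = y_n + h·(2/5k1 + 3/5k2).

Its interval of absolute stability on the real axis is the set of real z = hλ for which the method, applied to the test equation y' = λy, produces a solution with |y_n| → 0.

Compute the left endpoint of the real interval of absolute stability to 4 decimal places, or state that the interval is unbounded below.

left endpoint -1.9697.

Test eqn y'=λy, z=hλ:
  k1=λy_n ⇒ h·k1=z·y_n;  k2=λ(1+11/13z)y_n ⇒ h·k2=z(1+11/13z)y_n
  y_{n+1}/y_n = 1 + 2/5z + 3/5z(1+11/13z) = 1 + z + 33/65z²
  Hence R(z) = 1 + z + 33/65z².

Need |R(x)|<1, x<0.
x=-1.3: |R|=0.5580
R=1: x+33/65x²=0 ⇒ x=−65/33=-1.9697; min R=1−1/(4·33/65)=0.5076>−1
Confirm numerically:
  x=-1.280: |R|=0.55180 <1
  x=-1.220: |R|=0.53565 <1
  x=-0.945: |R|=0.50838 <1
  x=-2.436: |R|=1.57669 >1
  x=-2.208: |R|=1.26713 >1
Interval (-1.9697, 0).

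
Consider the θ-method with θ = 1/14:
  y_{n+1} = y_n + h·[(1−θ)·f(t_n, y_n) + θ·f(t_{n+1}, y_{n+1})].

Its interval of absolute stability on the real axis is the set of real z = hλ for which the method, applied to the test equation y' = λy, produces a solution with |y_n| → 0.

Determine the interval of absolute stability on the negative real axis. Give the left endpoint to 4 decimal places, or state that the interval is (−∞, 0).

(-2.3333, 0).

Set f=λy, z=hλ:
  y_{n+1} = y_n + z·[13/14·y_n + 1/14·y_{n+1}] ⇒ (1 − 1/14z)y_{n+1} = (1 + 13/14z)y_n
  so R(z) = (1 + 13/14z)/(1 − 1/14z).

Solve |R(x)|<1 on ℝ⁻.
x=-1.06: |R|=0.0146
R=−1: 1+13/14x = −1+1/14x ⇒ -6/7x=2 ⇒ x=2/(-6/7)=-2.3333
Confirm numerically:
  x=-2.085: |R|=0.81473 <1
  x=-1.447: |R|=0.31145 <1
  x=-1.040: |R|=0.03191 <1
  x=-0.996: |R|=0.07015 <1
  x=-2.834: |R|=1.35690 >1
  x=-2.456: |R|=1.08945 >1
Stable set (-2.3333, 0).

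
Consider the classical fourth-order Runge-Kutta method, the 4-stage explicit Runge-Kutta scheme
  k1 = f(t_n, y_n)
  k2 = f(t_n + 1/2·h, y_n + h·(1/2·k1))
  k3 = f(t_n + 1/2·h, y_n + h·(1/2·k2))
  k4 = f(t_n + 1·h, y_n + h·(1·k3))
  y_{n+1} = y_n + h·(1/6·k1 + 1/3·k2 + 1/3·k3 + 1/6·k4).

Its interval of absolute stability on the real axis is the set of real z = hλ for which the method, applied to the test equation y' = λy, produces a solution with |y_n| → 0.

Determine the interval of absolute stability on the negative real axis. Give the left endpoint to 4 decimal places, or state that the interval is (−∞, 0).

z∈(-2.7853,0).

On y'=λy, z=hλ:
  order 4, 4-stage ⇒ R(z)=1+z+z^2/2+z^3/6+z^4/24
  (e.g. R(-0.41)=0.66374, |R|=0.66374)

Find x<0 with |R(x)|<1.
x=-0.41: |R|=0.6637
|R(-3.01)|=1.3951 |R(-2.46)|=0.6106 |R(-2.19)|=0.4159
Bisect:
  x_lo=-3.1988 |R|=1.8248  x_hi=-0.1470 |R|=0.8633
  mid=-1.67291 |R|=0.27244 →hi
  mid=-2.43587 |R|=0.58892 →hi
  mid=-2.81735 |R|=1.04941 →lo
  mid=-2.62661 |R|=0.78595 →hi
  mid=-2.72198 |R|=0.90866 →hi
  mid=-2.76966 |R|=0.97669 →hi
  mid=-2.79351 |R|=1.01245 →lo
  mid=-2.78158 |R|=0.99442 →hi
  ...
  [-2.78531,-2.78512] ⇒ x*=-2.7853
So |R|<1 on (-2.7853, 0).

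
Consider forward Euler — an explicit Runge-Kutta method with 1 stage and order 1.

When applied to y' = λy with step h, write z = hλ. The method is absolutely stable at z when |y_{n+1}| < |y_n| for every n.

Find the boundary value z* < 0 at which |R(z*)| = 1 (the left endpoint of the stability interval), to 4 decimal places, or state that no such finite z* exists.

Set f=λy, z=hλ:
  order 1, 1-stage ⇒ R(z)=1+z
  (e.g. R(-1.44)=-0.44000, |R|=0.44000)

Find x<0 with |R(x)|<1.
x=-1.44: |R|=0.4400
|R(-2.09)|=1.0900 |R(-1.46)|=0.4600 |R(-0.99)|=0.0100
Bisect:
  x_lo=-2.3371 |R|=1.3371  x_hi=-0.3002 |R|=0.6998
  mid=-1.31863 |R|=0.31863 →hi
  mid=-1.82786 |R|=0.82786 →hi
  mid=-2.08248 |R|=1.08248 →lo
  mid=-1.95517 |R|=0.95517 →hi
  mid=-2.01882 |R|=1.01882 →lo
  mid=-1.98700 |R|=0.98700 →hi
  mid=-2.00291 |R|=1.00291 →lo
  mid=-1.99495 |R|=0.99495 →hi
  ...
  [-2.00005,-1.99993] ⇒ x*=-2.0000
Interval (-2.0000, 0).

z* = -2.0000.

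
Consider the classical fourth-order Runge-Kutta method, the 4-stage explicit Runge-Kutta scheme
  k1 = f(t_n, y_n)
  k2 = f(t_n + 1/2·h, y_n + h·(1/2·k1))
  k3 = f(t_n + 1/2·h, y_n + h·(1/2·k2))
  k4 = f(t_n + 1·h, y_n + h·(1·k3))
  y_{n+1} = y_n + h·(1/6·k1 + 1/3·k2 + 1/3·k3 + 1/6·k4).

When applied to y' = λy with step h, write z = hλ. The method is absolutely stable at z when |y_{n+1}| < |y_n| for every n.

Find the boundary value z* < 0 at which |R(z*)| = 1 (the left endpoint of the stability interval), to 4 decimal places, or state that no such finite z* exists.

On y'=λy, z=hλ:
  order 4, 4-stage ⇒ R(z)=1+z+z^2/2+z^3/6+z^4/24
  (e.g. R(-1.11)=0.34136, |R|=0.34136)

Need |R(x)|<1, x<0.
x=-1.11: |R|=0.3414
|R(-3.06)|=1.4996 |R(-1.87)|=0.2981 |R(-1.44)|=0.2783
Bisect:
  x_lo=-3.1863 |R|=1.7933  x_hi=-0.0719 |R|=0.9306
  mid=-1.62911 |R|=0.27077 →hi
  mid=-2.40772 |R|=0.56481 →hi
  mid=-2.79702 |R|=1.01783 →lo
  mid=-2.60237 |R|=0.75747 →hi
  mid=-2.69970 |R|=0.87844 →hi
  mid=-2.74836 |R|=0.94573 →hi
  mid=-2.77269 |R|=0.98117 →hi
  mid=-2.78486 |R|=0.99935 →hi
  ...
  [-2.78543,-2.78524] ⇒ x*=-2.7853
So |R|<1 on (-2.7853, 0).

z* = -2.7853.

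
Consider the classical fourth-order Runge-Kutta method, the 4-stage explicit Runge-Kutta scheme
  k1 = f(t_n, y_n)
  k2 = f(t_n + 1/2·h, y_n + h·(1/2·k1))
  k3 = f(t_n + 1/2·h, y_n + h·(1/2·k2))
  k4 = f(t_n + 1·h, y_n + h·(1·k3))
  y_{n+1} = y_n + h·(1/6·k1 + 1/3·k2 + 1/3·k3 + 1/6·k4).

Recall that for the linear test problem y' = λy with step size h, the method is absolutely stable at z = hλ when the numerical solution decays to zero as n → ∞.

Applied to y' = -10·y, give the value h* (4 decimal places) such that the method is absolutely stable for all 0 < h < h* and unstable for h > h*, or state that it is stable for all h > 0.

Set f=λy, z=hλ:
  order 4, 4-stage ⇒ R(z)=1+z+z^2/2+z^3/6+z^4/24
  (e.g. R(-0.38)=0.68392, |R|=0.68392)

Solve |R(x)|<1 on ℝ⁻.
x=-0.38: |R|=0.6839
|R(-2.47)|=0.6198 |R(-1.81)|=0.2870 |R(-0.5)|=0.6068
Bisect:
  x_lo=-3.4765 |R|=2.6499  x_hi=-0.1893 |R|=0.8275
  mid=-1.83287 |R|=0.29084 →hi
  mid=-2.65466 |R|=0.82026 →hi
  mid=-3.06556 |R|=1.51158 →lo
  mid=-2.86011 |R|=1.11879 →lo
  mid=-2.75739 |R|=0.95873 →hi
  mid=-2.80875 |R|=1.03594 →lo
  mid=-2.78307 |R|=0.99665 →hi
  ...
  [-2.78547,-2.78527] ⇒ x*=-2.7853
So |R|<1 on (-2.7853, 0).

(-2.7853,0); λ=-10 ⇒ h* = 0.2785.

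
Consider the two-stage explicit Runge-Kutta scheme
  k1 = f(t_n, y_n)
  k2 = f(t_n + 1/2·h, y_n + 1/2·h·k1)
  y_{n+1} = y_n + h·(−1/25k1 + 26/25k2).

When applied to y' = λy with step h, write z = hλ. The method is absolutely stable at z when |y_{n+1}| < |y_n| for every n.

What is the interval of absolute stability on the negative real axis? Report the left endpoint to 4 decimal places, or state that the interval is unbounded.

With y'=λy (z=hλ):
  k1=λy_n ⇒ h·k1=z·y_n;  k2=λ(1+1/2z)y_n ⇒ h·k2=z(1+1/2z)y_n
  y_{n+1}/y_n = 1 − 1/25z + 26/25z(1+1/2z) = 1 + z + 13/25z²
  so R(z) = 1 + z + 13/25z².

Need |R(x)|<1, x<0.
x=-1.21: |R|=0.5513
R=1: x+13/25x²=0 ⇒ x=−25/13=-1.9231; min R=1−1/(4·13/25)=0.5192>−1
Confirm numerically:
  x=-1.661: |R|=0.77364 <1
  x=-1.312: |R|=0.58310 <1
  x=-1.216: |R|=0.55290 <1
  x=-2.313: |R|=1.46898 >1
  x=-2.312: |R|=1.46758 >1
So |R|<1 on (-1.9231, 0).

(-1.9231, 0).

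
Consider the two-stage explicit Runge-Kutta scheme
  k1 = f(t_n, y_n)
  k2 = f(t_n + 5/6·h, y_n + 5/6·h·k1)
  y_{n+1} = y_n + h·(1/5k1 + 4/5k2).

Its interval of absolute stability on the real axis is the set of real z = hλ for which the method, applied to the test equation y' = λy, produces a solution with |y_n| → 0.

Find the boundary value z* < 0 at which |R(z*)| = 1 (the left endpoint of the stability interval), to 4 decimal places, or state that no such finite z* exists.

On y'=λy, z=hλ:
  k1=λy_n ⇒ h·k1=z·y_n;  k2=λ(1+5/6z)y_n ⇒ h·k2=z(1+5/6z)y_n
  y_{n+1}/y_n = 1 + 1/5z + 4/5z(1+5/6z) = 1 + z + 2/3z²
  ⇒ R(z) = 1 + z + 2/3z².

Solve |R(x)|<1 on ℝ⁻.
x=-1.66: |R|=1.1771
R=1: x+2/3x²=0 ⇒ x=−3/2=-1.5000; min R=1−1/(4·2/3)=0.6250>−1
Confirm numerically:
  x=-1.117: |R|=0.71479 <1
  x=-0.998: |R|=0.66600 <1
  x=-0.948: |R|=0.65114 <1
  x=-2.001: |R|=1.66833 >1
  x=-1.702: |R|=1.22920 >1
Stable set (-1.5000, 0).

left endpoint -1.5000.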